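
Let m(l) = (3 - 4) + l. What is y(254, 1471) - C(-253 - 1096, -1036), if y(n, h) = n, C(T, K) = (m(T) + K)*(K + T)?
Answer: -5690356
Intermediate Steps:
m(l) = -1 + l
C(T, K) = (K + T)*(-1 + K + T) (C(T, K) = ((-1 + T) + K)*(K + T) = (-1 + K + T)*(K + T) = (K + T)*(-1 + K + T))
y(254, 1471) - C(-253 - 1096, -1036) = 254 - ((-1036)**2 + (-253 - 1096)**2 - 1*(-1036) - (-253 - 1096) + 2*(-1036)*(-253 - 1096)) = 254 - (1073296 + (-1349)**2 + 1036 - 1*(-1349) + 2*(-1036)*(-1349)) = 254 - (1073296 + 1819801 + 1036 + 1349 + 2795128) = 254 - 1*5690610 = 254 - 5690610 = -5690356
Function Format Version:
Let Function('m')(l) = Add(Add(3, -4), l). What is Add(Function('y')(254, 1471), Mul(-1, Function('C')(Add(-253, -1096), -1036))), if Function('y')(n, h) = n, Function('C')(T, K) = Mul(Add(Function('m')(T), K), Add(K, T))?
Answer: -5690356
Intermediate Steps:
Function('m')(l) = Add(-1, l)
Function('C')(T, K) = Mul(Add(K, T), Add(-1, K, T)) (Function('C')(T, K) = Mul(Add(Add(-1, T), K), Add(K, T)) = Mul(Add(-1, K, T), Add(K, T)) = Mul(Add(K, T), Add(-1, K, T)))
Add(Function('y')(254, 1471), Mul(-1, Function('C')(Add(-253, -1096), -1036))) = Add(254, Mul(-1, Add(Pow(-1036, 2), Pow(Add(-253, -1096), 2), Mul(-1, -1036), Mul(-1, Add(-253, -1096)), Mul(2, -1036, Add(-253, -1096))))) = Add(254, Mul(-1, Add(1073296, Pow(-1349, 2), 1036, Mul(-1, -1349), Mul(2, -1036, -1349)))) = Add(254, Mul(-1, Add(1073296, 1819801, 1036, 1349, 2795128))) = Add(254, Mul(-1, 5690610)) = Add(254, -5690610) = -5690356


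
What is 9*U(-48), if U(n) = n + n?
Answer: -864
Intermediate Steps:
U(n) = 2*n
9*U(-48) = 9*(2*(-48)) = 9*(-96) = -864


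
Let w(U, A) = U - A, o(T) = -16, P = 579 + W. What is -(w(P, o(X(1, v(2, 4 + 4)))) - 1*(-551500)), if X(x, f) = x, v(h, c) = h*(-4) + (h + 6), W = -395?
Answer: -551700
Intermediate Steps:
v(h, c) = 6 - 3*h (v(h, c) = -4*h + (6 + h) = 6 - 3*h)
P = 184 (P = 579 - 395 = 184)
-(w(P, o(X(1, v(2, 4 + 4)))) - 1*(-551500)) = -((184 - 1*(-16)) - 1*(-551500)) = -((184 + 16) + 551500) = -(200 + 551500) = -1*551700 = -551700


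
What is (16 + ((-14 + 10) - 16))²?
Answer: 16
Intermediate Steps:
(16 + ((-14 + 10) - 16))² = (16 + (-4 - 16))² = (16 - 20)² = (-4)² = 16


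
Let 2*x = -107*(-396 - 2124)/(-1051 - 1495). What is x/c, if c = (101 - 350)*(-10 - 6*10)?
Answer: -321/105659 ≈ -0.0030381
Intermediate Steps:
c = 17430 (c = -249*(-10 - 60) = -249*(-70) = 17430)
x = -67410/1273 (x = (-107*(-396 - 2124)/(-1051 - 1495))/2 = (-(-269640)/(-2546))/2 = (-(-269640)*(-1)/2546)/2 = (-107*1260/1273)/2 = (1/2)*(-134820/1273) = -67410/1273 ≈ -52.954)
x/c = -67410/1273/17430 = -67410/1273*1/17430 = -321/105659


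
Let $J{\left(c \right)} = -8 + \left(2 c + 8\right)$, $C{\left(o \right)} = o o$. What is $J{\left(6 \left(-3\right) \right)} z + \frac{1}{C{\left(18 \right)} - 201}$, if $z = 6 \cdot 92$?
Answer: $- \frac{2444255}{123} \approx -19872.0$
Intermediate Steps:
$C{\left(o \right)} = o^{2}$
$z = 552$
$J{\left(c \right)} = 2 c$ ($J{\left(c \right)} = -8 + \left(8 + 2 c\right) = 2 c$)
$J{\left(6 \left(-3\right) \right)} z + \frac{1}{C{\left(18 \right)} - 201} = 2 \cdot 6 \left(-3\right) 552 + \frac{1}{18^{2} - 201} = 2 \left(-18\right) 552 + \frac{1}{324 - 201} = \left(-36\right) 552 + \frac{1}{123} = -19872 + \frac{1}{123} = - \frac{2444255}{123}$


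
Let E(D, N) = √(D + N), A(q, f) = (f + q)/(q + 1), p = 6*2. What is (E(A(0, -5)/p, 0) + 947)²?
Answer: (5682 + I*√15)²/36 ≈ 8.9681e+5 + 1222.6*I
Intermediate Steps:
p = 12
A(q, f) = (f + q)/(1 + q)
(E(A(0, -5)/p, 0) + 947)² = (√(((-5 + 0)/(1 + 0))/12 + 0) + 947)² = (√((-5/1)*(1/12) + 0) + 947)² = (√((1*(-5))*(1/12) + 0) + 947)² = (√(-5*1/12 + 0) + 947)² = (√(-5/12 + 0) + 947)² = (√(-5/12) + 947)² = (I*√15/6 + 947)² = (947 + I*√15/6)²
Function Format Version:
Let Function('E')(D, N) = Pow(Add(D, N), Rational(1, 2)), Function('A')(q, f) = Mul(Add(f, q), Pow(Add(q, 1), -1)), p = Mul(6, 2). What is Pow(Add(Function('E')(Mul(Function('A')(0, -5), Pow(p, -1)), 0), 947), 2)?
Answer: Mul(Rational(1, 36), Pow(Add(5682, Mul(I, Pow(15, Rational(1, 2)))), 2)) ≈ Add(8.9681e+5, Mul(1222.6, I))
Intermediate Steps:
p = 12
Function('A')(q, f) = Mul(Pow(Add(1, q), -1), Add(f, q)) (Function('A')(q, f) = Mul(Add(f, q), Pow(Add(1, q), -1)) = Mul(Pow(Add(1, q), -1), Add(f, q)))
Pow(Add(Function('E')(Mul(Function('A')(0, -5), Pow(p, -1)), 0), 947), 2) = Pow(Add(Pow(Add(Mul(Mul(Pow(Add(1, 0), -1), Add(-5, 0)), Pow(12, -1)), 0), Rational(1, 2)), 947), 2) = Pow(Add(Pow(Add(Mul(Mul(Pow(1, -1), -5), Rational(1, 12)), 0), Rational(1, 2)), 947), 2) = Pow(Add(Pow(Add(Mul(Mul(1, -5), Rational(1, 12)), 0), Rational(1, 2)), 947), 2) = Pow(Add(Pow(Add(Mul(-5, Rational(1, 12)), 0), Rational(1, 2)), 947), 2) = Pow(Add(Pow(Add(Rational(-5, 12), 0), Rational(1, 2)), 947), 2) = Pow(Add(Pow(Rational(-5, 12), Rational(1, 2)), 947), 2) = Pow(Add(Mul(Rational(1, 6), I, Pow(15, Rational(1, 2))), 947), 2) = Pow(Add(947, Mul(Rational(1, 6), I, Pow(15, Rational(1, 2)))), 2)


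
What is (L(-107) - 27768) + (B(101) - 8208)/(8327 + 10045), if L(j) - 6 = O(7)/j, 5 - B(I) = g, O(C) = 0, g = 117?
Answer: -127512946/4593 ≈ -27762.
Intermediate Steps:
B(I) = -112 (B(I) = 5 - 1*117 = 5 - 117 = -112)
L(j) = 6 (L(j) = 6 + 0/j = 6 + 0 = 6)
(L(-107) - 27768) + (B(101) - 8208)/(8327 + 10045) = (6 - 27768) + (-112 - 8208)/(8327 + 10045) = -27762 - 8320/18372 = -27762 - 8320*1/18372 = -27762 - 2080/4593 = -127512946/4593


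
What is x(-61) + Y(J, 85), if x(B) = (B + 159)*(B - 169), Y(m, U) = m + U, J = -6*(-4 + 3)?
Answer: -22449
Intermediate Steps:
J = 6 (J = -6*(-1) = 6)
Y(m, U) = U + m
x(B) = (-169 + B)*(159 + B) (x(B) = (159 + B)*(-169 + B) = (-169 + B)*(159 + B))
x(-61) + Y(J, 85) = (-26871 + (-61)² - 10*(-61)) + (85 + 6) = (-26871 + 3721 + 610) + 91 = -22540 + 91 = -22449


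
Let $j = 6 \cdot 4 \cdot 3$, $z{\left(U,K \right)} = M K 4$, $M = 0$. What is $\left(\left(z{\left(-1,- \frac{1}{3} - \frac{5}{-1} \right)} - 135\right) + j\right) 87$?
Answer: $-5481$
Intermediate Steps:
$z{\left(U,K \right)} = 0$ ($z{\left(U,K \right)} = 0 K 4 = 0 \cdot 4 = 0$)
$j = 72$ ($j = 24 \cdot 3 = 72$)
$\left(\left(z{\left(-1,- \frac{1}{3} - \frac{5}{-1} \right)} - 135\right) + j\right) 87 = \left(\left(0 - 135\right) + 72\right) 87 = \left(-135 + 72\right) 87 = \left(-63\right) 87 = -5481$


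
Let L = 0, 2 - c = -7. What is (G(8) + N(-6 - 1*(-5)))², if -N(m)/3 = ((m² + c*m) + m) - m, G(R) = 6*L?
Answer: 576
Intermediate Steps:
c = 9 (c = 2 - 1*(-7) = 2 + 7 = 9)
G(R) = 0 (G(R) = 6*0 = 0)
N(m) = -27*m - 3*m² (N(m) = -3*(((m² + 9*m) + m) - m) = -3*((m² + 10*m) - m) = -3*(m² + 9*m) = -27*m - 3*m²)
(G(8) + N(-6 - 1*(-5)))² = (0 - 3*(-6 - 1*(-5))*(9 + (-6 - 1*(-5))))² = (0 - 3*(-6 + 5)*(9 + (-6 + 5)))² = (0 - 3*(-1)*(9 - 1))² = (0 - 3*(-1)*8)² = (0 + 24)² = 24² = 576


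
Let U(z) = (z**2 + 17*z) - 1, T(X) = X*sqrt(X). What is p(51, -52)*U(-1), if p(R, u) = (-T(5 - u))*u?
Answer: -50388*sqrt(57) ≈ -3.8042e+5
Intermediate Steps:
T(X) = X**(3/2)
p(R, u) = -u*(5 - u)**(3/2) (p(R, u) = (-(5 - u)**(3/2))*u = -u*(5 - u)**(3/2))
U(z) = -1 + z**2 + 17*z
p(51, -52)*U(-1) = (-1*(-52)*(5 - 1*(-52))**(3/2))*(-1 + (-1)**2 + 17*(-1)) = (-1*(-52)*(5 + 52)**(3/2))*(-1 + 1 - 17) = -1*(-52)*57**(3/2)*(-17) = -1*(-52)*57*sqrt(57)*(-17) = (2964*sqrt(57))*(-17) = -50388*sqrt(57)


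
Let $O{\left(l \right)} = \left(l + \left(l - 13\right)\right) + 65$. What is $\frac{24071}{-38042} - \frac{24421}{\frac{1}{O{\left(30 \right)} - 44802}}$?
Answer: $\frac{41518068324509}{38042} \approx 1.0914 \cdot 10^{9}$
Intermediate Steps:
$O{\left(l \right)} = 52 + 2 l$ ($O{\left(l \right)} = \left(l + \left(l - 13\right)\right) + 65 = \left(l + \left(-13 + l\right)\right) + 65 = \left(-13 + 2 l\right) + 65 = 52 + 2 l$)
$\frac{24071}{-38042} - \frac{24421}{\frac{1}{O{\left(30 \right)} - 44802}} = \frac{24071}{-38042} - \frac{24421}{\frac{1}{\left(52 + 2 \cdot 30\right) - 44802}} = 24071 \left(- \frac{1}{38042}\right) - \frac{24421}{\frac{1}{\left(52 + 60\right) - 44802}} = - \frac{24071}{38042} - \frac{24421}{\frac{1}{112 - 44802}} = - \frac{24071}{38042} - \frac{24421}{\frac{1}{-44690}} = - \frac{24071}{38042} - \frac{24421}{- \frac{1}{44690}} = - \frac{24071}{38042} - -1091374490 = - \frac{24071}{38042} + 1091374490 = \frac{41518068324509}{38042}$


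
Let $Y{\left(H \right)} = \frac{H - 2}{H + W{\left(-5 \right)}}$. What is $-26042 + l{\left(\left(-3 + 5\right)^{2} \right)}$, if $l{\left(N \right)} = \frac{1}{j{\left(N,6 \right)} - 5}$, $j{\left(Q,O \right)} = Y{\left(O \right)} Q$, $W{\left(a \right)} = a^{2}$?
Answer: $- \frac{3619869}{139} \approx -26042.0$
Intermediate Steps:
$Y{\left(H \right)} = \frac{-2 + H}{25 + H}$ ($Y{\left(H \right)} = \frac{H - 2}{H + \left(-5\right)^{2}} = \frac{-2 + H}{H + 25} = \frac{-2 + H}{25 + H}$)
$j{\left(Q,O \right)} = \frac{Q \left(-2 + O\right)}{25 + O}$ ($j{\left(Q,O \right)} = \frac{-2 + O}{25 + O} Q = \frac{Q \left(-2 + O\right)}{25 + O}$)
$l{\left(N \right)} = \frac{1}{-5 + \frac{4 N}{31}}$ ($l{\left(N \right)} = \frac{1}{\frac{N \left(-2 + 6\right)}{25 + 6} - 5} = \frac{1}{N \frac{1}{31} \cdot 4 - 5} = \frac{1}{\frac{4 N}{31} - 5} = \frac{1}{-5 + \frac{4 N}{31}}$)
$-26042 + l{\left(\left(-3 + 5\right)^{2} \right)} = -26042 + \frac{31}{-155 + 4 \left(-3 + 5\right)^{2}} = -26042 + \frac{31}{-155 + 4 \cdot 2^{2}} = -26042 + \frac{31}{-155 + 4 \cdot 4} = -26042 + \frac{31}{-155 + 16} = -26042 + \frac{31}{-139} = -26042 + 31 \left(- \frac{1}{139}\right) = -26042 - \frac{31}{139} = - \frac{3619869}{139}$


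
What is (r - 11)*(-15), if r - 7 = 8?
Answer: -60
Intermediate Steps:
r = 15 (r = 7 + 8 = 15)
(r - 11)*(-15) = (15 - 11)*(-15) = 4*(-15) = -60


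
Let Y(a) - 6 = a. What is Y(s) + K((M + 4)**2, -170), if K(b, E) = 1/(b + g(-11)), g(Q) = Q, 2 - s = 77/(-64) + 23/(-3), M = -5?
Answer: 16099/960 ≈ 16.770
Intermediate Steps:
s = 2087/192 (s = 2 - (77/(-64) + 23/(-3)) = 2 - (77*(-1/64) + 23*(-1/3)) = 2 - (-77/64 - 23/3) = 2 - 1*(-1703/192) = 2 + 1703/192 = 2087/192 ≈ 10.870)
Y(a) = 6 + a
K(b, E) = 1/(-11 + b) (K(b, E) = 1/(b - 11) = 1/(-11 + b))
Y(s) + K((M + 4)**2, -170) = (6 + 2087/192) + 1/(-11 + (-5 + 4)**2) = 3239/192 + 1/(-11 + (-1)**2) = 3239/192 + 1/(-11 + 1) = 3239/192 + 1/(-10) = 3239/192 - 1/10 = 16099/960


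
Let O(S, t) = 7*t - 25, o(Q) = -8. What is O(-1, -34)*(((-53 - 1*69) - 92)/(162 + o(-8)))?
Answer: 28141/77 ≈ 365.47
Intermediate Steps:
O(S, t) = -25 + 7*t
O(-1, -34)*(((-53 - 1*69) - 92)/(162 + o(-8))) = (-25 + 7*(-34))*(((-53 - 1*69) - 92)/(162 - 8)) = (-25 - 238)*(((-53 - 69) - 92)/154) = -263*(-122 - 92)/154 = -(-56282)/154 = -263*(-107/77) = 28141/77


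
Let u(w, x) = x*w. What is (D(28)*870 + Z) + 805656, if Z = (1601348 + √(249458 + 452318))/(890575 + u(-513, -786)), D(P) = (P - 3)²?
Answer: 1745853638306/1293793 + 4*√43861/1293793 ≈ 1.3494e+6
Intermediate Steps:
D(P) = (-3 + P)²
u(w, x) = w*x
Z = 1601348/1293793 + 4*√43861/1293793 (Z = (1601348 + √(249458 + 452318))/(890575 - 513*(-786)) = (1601348 + √701776)/(890575 + 403218) = (1601348 + 4*√43861)/1293793 = (1601348 + 4*√43861)*(1/1293793) = 1601348/1293793 + 4*√43861/1293793 ≈ 1.2384)
(D(28)*870 + Z) + 805656 = ((-3 + 28)²*870 + (1601348/1293793 + 4*√43861/1293793)) + 805656 = (25²*870 + (1601348/1293793 + 4*√43861/1293793)) + 805656 = (625*870 + (1601348/1293793 + 4*√43861/1293793)) + 805656 = (543750 + (1601348/1293793 + 4*√43861/1293793)) + 805656 = (703501545098/1293793 + 4*√43861/1293793) + 805656 = 1745853638306/1293793 + 4*√43861/1293793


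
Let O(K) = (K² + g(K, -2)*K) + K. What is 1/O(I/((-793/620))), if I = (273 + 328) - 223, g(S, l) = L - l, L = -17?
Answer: 628849/57526474320 ≈ 1.0931e-5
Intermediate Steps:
g(S, l) = -17 - l
I = 378 (I = 601 - 223 = 378)
O(K) = K² - 14*K (O(K) = (K² + (-17 - 1*(-2))*K) + K = (K² + (-17 + 2)*K) + K = (K² - 15*K) + K = K² - 14*K)
1/O(I/((-793/620))) = 1/((378/((-793/620)))*(-14 + 378/((-793/620)))) = 1/((378/((-793*1/620)))*(-14 + 378/((-793*1/620)))) = 1/((378/(-793/620))*(-14 + 378/(-793/620))) = 1/((378*(-620/793))*(-14 + 378*(-620/793))) = 1/(-234360*(-14 - 234360/793)/793) = 1/(-234360/793*(-245462/793)) = 1/(57526474320/628849) = 628849/57526474320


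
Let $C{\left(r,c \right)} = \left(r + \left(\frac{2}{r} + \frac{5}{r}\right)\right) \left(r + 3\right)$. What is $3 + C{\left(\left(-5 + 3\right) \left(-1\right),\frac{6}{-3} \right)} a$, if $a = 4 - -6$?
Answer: $278$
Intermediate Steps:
$C{\left(r,c \right)} = \left(3 + r\right) \left(r + \frac{7}{r}\right)$ ($C{\left(r,c \right)} = \left(r + \frac{7}{r}\right) \left(3 + r\right) = \left(3 + r\right) \left(r + \frac{7}{r}\right)$)
$a = 10$ ($a = 4 + 6 = 10$)
$3 + C{\left(\left(-5 + 3\right) \left(-1\right),\frac{6}{-3} \right)} a = 3 + \left(7 + \left(\left(-5 + 3\right) \left(-1\right)\right)^{2} + 3 \left(-5 + 3\right) \left(-1\right) + \frac{21}{\left(-5 + 3\right) \left(-1\right)}\right) 10 = 3 + \left(7 + \left(\left(-2\right) \left(-1\right)\right)^{2} + 3 \left(\left(-2\right) \left(-1\right)\right) + \frac{21}{\left(-2\right) \left(-1\right)}\right) 10 = 3 + \left(7 + 2^{2} + 3 \cdot 2 + \frac{21}{2}\right) 10 = 3 + \left(7 + 4 + 6 + 21 \cdot \frac{1}{2}\right) 10 = 3 + \left(7 + 4 + 6 + \frac{21}{2}\right) 10 = 3 + \frac{55}{2} \cdot 10 = 3 + 275 = 278$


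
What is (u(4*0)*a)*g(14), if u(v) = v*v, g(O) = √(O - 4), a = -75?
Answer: 0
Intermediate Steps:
g(O) = √(-4 + O)
u(v) = v²
(u(4*0)*a)*g(14) = ((4*0)²*(-75))*√(-4 + 14) = (0²*(-75))*√10 = (0*(-75))*√10 = 0*√10 = 0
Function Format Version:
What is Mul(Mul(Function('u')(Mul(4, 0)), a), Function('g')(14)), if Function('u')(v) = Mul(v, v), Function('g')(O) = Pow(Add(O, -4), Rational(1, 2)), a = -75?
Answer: 0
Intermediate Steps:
Function('g')(O) = Pow(Add(-4, O), Rational(1, 2))
Function('u')(v) = Pow(v, 2)
Mul(Mul(Function('u')(Mul(4, 0)), a), Function('g')(14)) = Mul(Mul(Pow(Mul(4, 0), 2), -75), Pow(Add(-4, 14), Rational(1, 2))) = Mul(Mul(Pow(0, 2), -75), Pow(10, Rational(1, 2))) = Mul(Mul(0, -75), Pow(10, Rational(1, 2))) = Mul(0, Pow(10, Rational(1, 2))) = 0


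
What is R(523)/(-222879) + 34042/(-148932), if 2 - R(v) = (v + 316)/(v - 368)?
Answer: -195990747877/857506893390 ≈ -0.22856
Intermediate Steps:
R(v) = 2 - (316 + v)/(-368 + v) (R(v) = 2 - (v + 316)/(v - 368) = 2 - (316 + v)/(-368 + v))
R(523)/(-222879) + 34042/(-148932) = ((-1052 + 523)/(-368 + 523))/(-222879) + 34042/(-148932) = (-529/155)*(-1/222879) + 34042*(-1/148932) = ((1/155)*(-529))*(-1/222879) - 17021/74466 = -529/155*(-1/222879) - 17021/74466 = 529/34546245 - 17021/74466 = -195990747877/857506893390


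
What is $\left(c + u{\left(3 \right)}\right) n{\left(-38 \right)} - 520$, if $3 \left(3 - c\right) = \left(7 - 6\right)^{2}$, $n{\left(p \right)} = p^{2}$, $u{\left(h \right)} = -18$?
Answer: $- \frac{67984}{3} \approx -22661.0$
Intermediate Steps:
$c = \frac{8}{3}$ ($c = 3 - \frac{\left(7 - 6\right)^{2}}{3} = 3 - \frac{1^{2}}{3} = 3 - \frac{1}{3} = \frac{8}{3} \approx 2.6667$)
$\left(c + u{\left(3 \right)}\right) n{\left(-38 \right)} - 520 = \left(\frac{8}{3} - 18\right) \left(-38\right)^{2} - 520 = \left(- \frac{46}{3}\right) 1444 - 520 = - \frac{66424}{3} - 520 = - \frac{67984}{3}$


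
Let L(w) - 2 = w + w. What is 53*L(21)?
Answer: 2332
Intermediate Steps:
L(w) = 2 + 2*w (L(w) = 2 + (w + w) = 2 + 2*w)
53*L(21) = 53*(2 + 2*21) = 53*(2 + 42) = 53*44 = 2332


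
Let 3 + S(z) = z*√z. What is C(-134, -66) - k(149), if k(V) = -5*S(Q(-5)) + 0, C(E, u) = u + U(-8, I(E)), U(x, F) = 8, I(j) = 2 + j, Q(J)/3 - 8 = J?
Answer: 62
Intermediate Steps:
Q(J) = 24 + 3*J
S(z) = -3 + z^(3/2) (S(z) = -3 + z*√z = -3 + z^(3/2))
C(E, u) = 8 + u (C(E, u) = u + 8 = 8 + u)
k(V) = -120 (k(V) = -5*(-3 + (24 + 3*(-5))^(3/2)) + 0 = -5*(-3 + (24 - 15)^(3/2)) + 0 = -5*(-3 + 9^(3/2)) + 0 = -5*(-3 + 27) + 0 = -5*24 + 0 = -120 + 0 = -120)
C(-134, -66) - k(149) = (8 - 66) - 1*(-120) = -58 + 120 = 62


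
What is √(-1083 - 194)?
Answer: I*√1277 ≈ 35.735*I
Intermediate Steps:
√(-1083 - 194) = √(-1277) = I*√1277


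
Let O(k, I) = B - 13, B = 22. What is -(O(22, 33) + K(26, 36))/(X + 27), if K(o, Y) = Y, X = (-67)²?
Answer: -45/4516 ≈ -0.0099646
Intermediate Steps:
O(k, I) = 9 (O(k, I) = 22 - 13 = 9)
X = 4489
-(O(22, 33) + K(26, 36))/(X + 27) = -(9 + 36)/(4489 + 27) = -45/4516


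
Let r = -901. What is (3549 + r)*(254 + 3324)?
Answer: 9474544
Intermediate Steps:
(3549 + r)*(254 + 3324) = (3549 - 901)*(254 + 3324) = 2648*3578 = 9474544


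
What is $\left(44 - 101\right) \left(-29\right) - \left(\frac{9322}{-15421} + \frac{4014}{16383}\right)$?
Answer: $\frac{139236150037}{84214081} \approx 1653.4$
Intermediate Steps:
$\left(44 - 101\right) \left(-29\right) - \left(\frac{9322}{-15421} + \frac{4014}{16383}\right) = \left(-57\right) \left(-29\right) - \left(9322 \left(- \frac{1}{15421}\right) + 4014 \cdot \frac{1}{16383}\right) = 1653 - \left(- \frac{9322}{15421} + \frac{1338}{5461}\right) = 1653 - - \frac{30274144}{84214081} = 1653 + \frac{30274144}{84214081} = \frac{139236150037}{84214081}$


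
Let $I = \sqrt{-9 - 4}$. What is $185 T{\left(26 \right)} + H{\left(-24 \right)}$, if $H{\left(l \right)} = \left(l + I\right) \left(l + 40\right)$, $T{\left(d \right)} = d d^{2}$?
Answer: $3251176 + 16 i \sqrt{13} \approx 3.2512 \cdot 10^{6} + 57.689 i$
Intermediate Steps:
$I = i \sqrt{13}$ ($I = \sqrt{-13} = i \sqrt{13} \approx 3.6056 i$)
$T{\left(d \right)} = d^{3}$
$H{\left(l \right)} = \left(40 + l\right) \left(l + i \sqrt{13}\right)$ ($H{\left(l \right)} = \left(l + i \sqrt{13}\right) \left(l + 40\right) = \left(l + i \sqrt{13}\right) \left(40 + l\right) = \left(40 + l\right) \left(l + i \sqrt{13}\right)$)
$185 T{\left(26 \right)} + H{\left(-24 \right)} = 185 \cdot 26^{3} + \left(\left(-24\right)^{2} + 40 \left(-24\right) + 40 i \sqrt{13} + i \left(-24\right) \sqrt{13}\right) = 185 \cdot 17576 + \left(576 - 960 + 40 i \sqrt{13} - 24 i \sqrt{13}\right) = 3251560 - \left(384 - 16 i \sqrt{13}\right) = 3251176 + 16 i \sqrt{13}$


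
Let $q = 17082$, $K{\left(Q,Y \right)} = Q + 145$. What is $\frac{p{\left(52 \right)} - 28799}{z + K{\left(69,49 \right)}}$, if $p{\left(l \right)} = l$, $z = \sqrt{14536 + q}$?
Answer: $- \frac{180937}{417} + \frac{1691 \sqrt{31618}}{834} \approx -73.369$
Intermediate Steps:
$K{\left(Q,Y \right)} = 145 + Q$
$z = \sqrt{31618}$ ($z = \sqrt{14536 + 17082} = \sqrt{31618} \approx 177.81$)
$\frac{p{\left(52 \right)} - 28799}{z + K{\left(69,49 \right)}} = \frac{52 - 28799}{\sqrt{31618} + \left(145 + 69\right)} = - \frac{28747}{\sqrt{31618} + 214} = - \frac{28747}{214 + \sqrt{31618}}$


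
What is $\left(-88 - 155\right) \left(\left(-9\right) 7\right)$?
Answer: $15309$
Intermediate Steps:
$\left(-88 - 155\right) \left(\left(-9\right) 7\right) = \left(-88 - 155\right) \left(-63\right) = \left(-243\right) \left(-63\right) = 15309$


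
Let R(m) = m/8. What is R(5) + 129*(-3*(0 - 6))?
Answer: 18581/8 ≈ 2322.6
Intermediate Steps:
R(m) = m/8 (R(m) = m*(⅛) = m/8)
R(5) + 129*(-3*(0 - 6)) = (⅛)*5 + 129*(-3*(0 - 6)) = 5/8 + 129*(-3*(-6)) = 5/8 + 129*18 = 5/8 + 2322 = 18581/8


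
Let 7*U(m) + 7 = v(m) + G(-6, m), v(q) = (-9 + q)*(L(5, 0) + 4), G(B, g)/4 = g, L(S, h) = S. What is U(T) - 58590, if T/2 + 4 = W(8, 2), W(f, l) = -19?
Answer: -58688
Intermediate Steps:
T = -46 (T = -8 + 2*(-19) = -8 - 38 = -46)
G(B, g) = 4*g
v(q) = -81 + 9*q (v(q) = (-9 + q)*(5 + 4) = (-9 + q)*9 = -81 + 9*q)
U(m) = -88/7 + 13*m/7 (U(m) = -1 + ((-81 + 9*m) + 4*m)/7 = -1 + (-81 + 13*m)/7 = -1 + (-81/7 + 13*m/7) = -88/7 + 13*m/7)
U(T) - 58590 = (-88/7 + (13/7)*(-46)) - 58590 = (-88/7 - 598/7) - 58590 = -98 - 58590 = -58688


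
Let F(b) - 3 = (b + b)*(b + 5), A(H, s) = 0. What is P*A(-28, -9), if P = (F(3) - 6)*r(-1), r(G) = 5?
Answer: 0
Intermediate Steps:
F(b) = 3 + 2*b*(5 + b) (F(b) = 3 + (b + b)*(b + 5) = 3 + (2*b)*(5 + b) = 3 + 2*b*(5 + b))
P = 225 (P = ((3 + 2*3² + 10*3) - 6)*5 = ((3 + 2*9 + 30) - 6)*5 = ((3 + 18 + 30) - 6)*5 = (51 - 6)*5 = 45*5 = 225)
P*A(-28, -9) = 225*0 = 0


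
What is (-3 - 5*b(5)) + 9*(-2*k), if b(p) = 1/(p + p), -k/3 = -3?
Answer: -331/2 ≈ -165.50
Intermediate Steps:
k = 9 (k = -3*(-3) = 9)
b(p) = 1/(2*p)
(-3 - 5*b(5)) + 9*(-2*k) = (-3 - 5/(2*5)) + 9*(-2*9) = (-3 - 5/(2*5)) + 9*(-18) = (-3 - 5*⅒) - 162 = (-3 - ½) - 162 = -7/2 - 162 = -331/2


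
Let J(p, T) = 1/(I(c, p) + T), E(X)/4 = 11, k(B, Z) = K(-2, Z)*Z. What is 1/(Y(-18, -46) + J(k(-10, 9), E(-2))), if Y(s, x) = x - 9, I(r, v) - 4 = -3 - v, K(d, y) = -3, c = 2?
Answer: -72/3959 ≈ -0.018186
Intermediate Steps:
k(B, Z) = -3*Z
I(r, v) = 1 - v (I(r, v) = 4 + (-3 - v) = 1 - v)
Y(s, x) = -9 + x
E(X) = 44 (E(X) = 4*11 = 44)
J(p, T) = 1/(1 + T - p) (J(p, T) = 1/((1 - p) + T) = 1/(1 + T - p))
1/(Y(-18, -46) + J(k(-10, 9), E(-2))) = 1/((-9 - 46) + 1/(1 + 44 - (-3)*9)) = 1/(-55 + 1/(1 + 44 - 1*(-27))) = 1/(-55 + 1/(1 + 44 + 27)) = 1/(-55 + 1/72) = 1/(-3959/72) = -72/3959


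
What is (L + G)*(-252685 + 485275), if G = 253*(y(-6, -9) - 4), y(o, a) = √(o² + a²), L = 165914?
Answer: 38354556180 + 176535810*√13 ≈ 3.8991e+10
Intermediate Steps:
y(o, a) = √(a² + o²)
G = -1012 + 759*√13 (G = 253*(√((-9)² + (-6)²) - 4) = 253*(√(81 + 36) - 4) = 253*(√117 - 4) = 253*(3*√13 - 4) = 253*(-4 + 3*√13) = -1012 + 759*√13 ≈ 1724.6)
(L + G)*(-252685 + 485275) = (165914 + (-1012 + 759*√13))*(-252685 + 485275) = (164902 + 759*√13)*232590 = 38354556180 + 176535810*√13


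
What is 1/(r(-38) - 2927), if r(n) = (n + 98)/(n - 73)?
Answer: -37/108319 ≈ -0.00034158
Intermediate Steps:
r(n) = (98 + n)/(-73 + n)
1/(r(-38) - 2927) = 1/((98 - 38)/(-73 - 38) - 2927) = 1/(60/(-111) - 2927) = 1/(-1/111*60 - 2927) = 1/(-20/37 - 2927) = 1/(-108319/37) = -37/108319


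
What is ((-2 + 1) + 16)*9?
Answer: 135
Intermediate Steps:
((-2 + 1) + 16)*9 = (-1 + 16)*9 = 15*9 = 135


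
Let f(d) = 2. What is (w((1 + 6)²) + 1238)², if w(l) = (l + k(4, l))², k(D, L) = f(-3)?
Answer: 14737921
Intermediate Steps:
k(D, L) = 2
w(l) = (2 + l)² (w(l) = (l + 2)² = (2 + l)²)
(w((1 + 6)²) + 1238)² = ((2 + (1 + 6)²)² + 1238)² = ((2 + 7²)² + 1238)² = ((2 + 49)² + 1238)² = (51² + 1238)² = (2601 + 1238)² = 3839² = 14737921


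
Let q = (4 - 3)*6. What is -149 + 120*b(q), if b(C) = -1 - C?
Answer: -989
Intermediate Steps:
q = 6 (q = 1*6 = 6)
-149 + 120*b(q) = -149 + 120*(-1 - 1*6) = -149 + 120*(-1 - 6) = -149 + 120*(-7) = -149 - 840 = -989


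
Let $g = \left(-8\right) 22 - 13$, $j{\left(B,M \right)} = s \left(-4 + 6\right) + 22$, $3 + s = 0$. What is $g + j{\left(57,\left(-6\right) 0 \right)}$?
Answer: $-173$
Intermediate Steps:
$s = -3$ ($s = -3 + 0 = -3$)
$j{\left(B,M \right)} = 16$ ($j{\left(B,M \right)} = - 3 \left(-4 + 6\right) + 22 = \left(-3\right) 2 + 22 = -6 + 22 = 16$)
$g = -189$ ($g = -176 - 13 = -189$)
$g + j{\left(57,\left(-6\right) 0 \right)} = -189 + 16 = -173$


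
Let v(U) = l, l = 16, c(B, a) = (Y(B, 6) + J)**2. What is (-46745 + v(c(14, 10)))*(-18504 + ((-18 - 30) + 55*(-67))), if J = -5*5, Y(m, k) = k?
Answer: 1039112773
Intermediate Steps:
J = -25
c(B, a) = 361 (c(B, a) = (6 - 25)**2 = (-19)**2 = 361)
v(U) = 16
(-46745 + v(c(14, 10)))*(-18504 + ((-18 - 30) + 55*(-67))) = (-46745 + 16)*(-18504 + ((-18 - 30) + 55*(-67))) = -46729*(-18504 + (-48 - 3685)) = -46729*(-18504 - 3733) = -46729*(-22237) = 1039112773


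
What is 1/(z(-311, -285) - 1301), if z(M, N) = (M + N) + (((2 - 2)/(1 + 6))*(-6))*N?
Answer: -1/1897 ≈ -0.00052715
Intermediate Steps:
z(M, N) = M + N (z(M, N) = (M + N) + ((0/7)*(-6))*N = (M + N) + ((0*(1/7))*(-6))*N = (M + N) + (0*(-6))*N = (M + N) + 0*N = (M + N) + 0 = M + N)
1/(z(-311, -285) - 1301) = 1/((-311 - 285) - 1301) = 1/(-596 - 1301) = 1/(-1897) = -1/1897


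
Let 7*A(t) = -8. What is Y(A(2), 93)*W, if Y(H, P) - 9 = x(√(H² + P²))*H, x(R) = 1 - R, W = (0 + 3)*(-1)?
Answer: -165/7 - 24*√423865/49 ≈ -342.45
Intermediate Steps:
A(t) = -8/7 (A(t) = (⅐)*(-8) = -8/7)
W = -3 (W = 3*(-1) = -3)
Y(H, P) = 9 + H*(1 - √(H² + P²)) (Y(H, P) = 9 + (1 - √(H² + P²))*H = 9 + H*(1 - √(H² + P²)))
Y(A(2), 93)*W = (9 - 1*(-8/7)*(-1 + √((-8/7)² + 93²)))*(-3) = (9 - 1*(-8/7)*(-1 + √(64/49 + 8649)))*(-3) = (9 - 1*(-8/7)*(-1 + √(423865/49)))*(-3) = (9 - 1*(-8/7)*(-1 + √423865/7))*(-3) = (9 + (-8/7 + 8*√423865/49))*(-3) = (55/7 + 8*√423865/49)*(-3) = -165/7 - 24*√423865/49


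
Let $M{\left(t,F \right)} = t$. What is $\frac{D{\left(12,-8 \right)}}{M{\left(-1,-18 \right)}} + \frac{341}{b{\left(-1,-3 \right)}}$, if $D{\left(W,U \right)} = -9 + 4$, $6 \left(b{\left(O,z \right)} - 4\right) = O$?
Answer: $\frac{2161}{23} \approx 93.957$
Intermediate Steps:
$b{\left(O,z \right)} = 4 + \frac{O}{6}$
$D{\left(W,U \right)} = -5$
$\frac{D{\left(12,-8 \right)}}{M{\left(-1,-18 \right)}} + \frac{341}{b{\left(-1,-3 \right)}} = - \frac{5}{-1} + \frac{341}{4 + \frac{1}{6} \left(-1\right)} = \left(-5\right) \left(-1\right) + \frac{341}{4 - \frac{1}{6}} = 5 + \frac{341}{\frac{23}{6}} = 5 + 341 \cdot \frac{6}{23} = 5 + \frac{2046}{23} = \frac{2161}{23}$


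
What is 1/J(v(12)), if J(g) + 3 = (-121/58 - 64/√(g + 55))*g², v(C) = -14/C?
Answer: 8223251832/150479299837 - 379782144*√1938/150479299837 ≈ -0.056458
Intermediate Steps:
J(g) = -3 + g²*(-121/58 - 64/√(55 + g)) (J(g) = -3 + (-121/58 - 64/√(g + 55))*g² = -3 + (-121*1/58 - 64/√(55 + g))*g² = -3 + (-121/58 - 64/√(55 + g))*g² = -3 + g²*(-121/58 - 64/√(55 + g)))
1/J(v(12)) = 1/(-3 - 121*(-14/12)²/58 - 64*(-14/12)²/√(55 - 14/12)) = 1/(-3 - 121*(-14*1/12)²/58 - 64*(-14*1/12)²/√(55 - 14*1/12)) = 1/(-3 - 121*(-7/6)²/58 - 64*(-7/6)²/√(55 - 7/6)) = 1/(-3 - 121/58*49/36 - 64*49/36/√(323/6)) = 1/(-3 - 5929/2088 - 64*49/36*√1938/323) = 1/(-3 - 5929/2088 - 784*√1938/2907) = 1/(-12193/2088 - 784*√1938/2907)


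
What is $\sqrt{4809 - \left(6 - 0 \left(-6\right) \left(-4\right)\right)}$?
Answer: $\sqrt{4803} \approx 69.304$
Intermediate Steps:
$\sqrt{4809 - \left(6 - 0 \left(-6\right) \left(-4\right)\right)} = \sqrt{4809 + \left(-6 + 0 \left(-4\right)\right)} = \sqrt{4809 + \left(-6 + 0\right)} = \sqrt{4809 - 6} = \sqrt{4803}$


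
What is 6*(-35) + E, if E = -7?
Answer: -217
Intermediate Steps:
6*(-35) + E = 6*(-35) - 7 = -210 - 7 = -217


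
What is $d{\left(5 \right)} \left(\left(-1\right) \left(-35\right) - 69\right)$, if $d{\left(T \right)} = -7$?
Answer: $238$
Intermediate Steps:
$d{\left(5 \right)} \left(\left(-1\right) \left(-35\right) - 69\right) = - 7 \left(\left(-1\right) \left(-35\right) - 69\right) = - 7 \left(35 - 69\right) = \left(-7\right) \left(-34\right) = 238$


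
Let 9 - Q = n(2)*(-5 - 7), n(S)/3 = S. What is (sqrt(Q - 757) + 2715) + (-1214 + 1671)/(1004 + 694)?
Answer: 4610527/1698 + 26*I ≈ 2715.3 + 26.0*I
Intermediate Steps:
n(S) = 3*S
Q = 81 (Q = 9 - 3*2*(-5 - 7) = 9 - 6*(-12) = 9 - 1*(-72) = 9 + 72 = 81)
(sqrt(Q - 757) + 2715) + (-1214 + 1671)/(1004 + 694) = (sqrt(81 - 757) + 2715) + (-1214 + 1671)/(1004 + 694) = (sqrt(-676) + 2715) + 457/1698 = (26*I + 2715) + 457*(1/1698) = (2715 + 26*I) + 457/1698 = 4610527/1698 + 26*I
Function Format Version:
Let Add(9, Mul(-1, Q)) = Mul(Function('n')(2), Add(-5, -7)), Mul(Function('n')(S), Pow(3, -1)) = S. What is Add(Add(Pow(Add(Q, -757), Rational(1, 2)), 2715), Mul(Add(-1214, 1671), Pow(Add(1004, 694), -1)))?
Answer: Add(Rational(4610527, 1698), Mul(26, I)) ≈ Add(2715.3, Mul(26.000, I))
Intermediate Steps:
Function('n')(S) = Mul(3, S)
Q = 81 (Q = Add(9, Mul(-1, Mul(Mul(3, 2), Add(-5, -7)))) = Add(9, Mul(-1, Mul(6, -12))) = Add(9, Mul(-1, -72)) = Add(9, 72) = 81)
Add(Add(Pow(Add(Q, -757), Rational(1, 2)), 2715), Mul(Add(-1214, 1671), Pow(Add(1004, 694), -1))) = Add(Add(Pow(Add(81, -757), Rational(1, 2)), 2715), Mul(Add(-1214, 1671), Pow(Add(1004, 694), -1))) = Add(Add(Pow(-676, Rational(1, 2)), 2715), Mul(457, Pow(1698, -1))) = Add(Add(Mul(26, I), 2715), Mul(457, Rational(1, 1698))) = Add(Add(2715, Mul(26, I)), Rational(457, 1698)) = Add(Rational(4610527, 1698), Mul(26, I))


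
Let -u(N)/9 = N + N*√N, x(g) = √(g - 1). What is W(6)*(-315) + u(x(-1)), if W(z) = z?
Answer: -1890 - 9*(-2)^(¾) - 9*I*√2 ≈ -1879.3 - 23.431*I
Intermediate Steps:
x(g) = √(-1 + g)
u(N) = -9*N - 9*N^(3/2) (u(N) = -9*(N + N*√N) = -9*(N + N^(3/2)) = -9*N - 9*N^(3/2))
W(6)*(-315) + u(x(-1)) = 6*(-315) + (-9*√(-1 - 1) - 9*(-1 - 1)^(¾)) = -1890 + (-9*I*√2 - 9*(-2)^(¾)) = -1890 + (-9*I*√2 - 9*2^(¾)*I^(3/2)) = -1890 - 9*I*√2 - 9*2^(¾)*I^(3/2)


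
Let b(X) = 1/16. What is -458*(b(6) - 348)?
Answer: 1274843/8 ≈ 1.5936e+5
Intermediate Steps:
b(X) = 1/16
-458*(b(6) - 348) = -458*(1/16 - 348) = -458*(-5567/16) = 1274843/8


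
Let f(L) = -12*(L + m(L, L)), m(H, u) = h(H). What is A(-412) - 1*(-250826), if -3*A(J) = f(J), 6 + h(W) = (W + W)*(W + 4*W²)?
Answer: -2236297790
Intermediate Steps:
h(W) = -6 + 2*W*(W + 4*W²) (h(W) = -6 + (W + W)*(W + 4*W²) = -6 + (2*W)*(W + 4*W²) = -6 + 2*W*(W + 4*W²))
m(H, u) = -6 + 2*H² + 8*H³
f(L) = 72 - 96*L³ - 24*L² - 12*L (f(L) = -12*(L + (-6 + 2*L² + 8*L³)) = -12*(-6 + L + 2*L² + 8*L³) = 72 - 96*L³ - 24*L² - 12*L)
A(J) = -24 + 4*J + 8*J² + 32*J³ (A(J) = -(72 - 96*J³ - 24*J² - 12*J)/3 = -24 + 4*J + 8*J² + 32*J³)
A(-412) - 1*(-250826) = (-24 + 4*(-412) + 8*(-412)² + 32*(-412)³) - 1*(-250826) = (-24 - 1648 + 8*169744 + 32*(-69934528)) + 250826 = (-24 - 1648 + 1357952 - 2237904896) + 250826 = -2236548616 + 250826 = -2236297790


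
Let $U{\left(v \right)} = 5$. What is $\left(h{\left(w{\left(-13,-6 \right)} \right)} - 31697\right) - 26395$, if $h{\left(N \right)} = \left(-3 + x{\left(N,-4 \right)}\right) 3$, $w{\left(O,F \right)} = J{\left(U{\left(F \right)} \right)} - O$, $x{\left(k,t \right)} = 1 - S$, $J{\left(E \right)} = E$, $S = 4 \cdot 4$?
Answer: $-58146$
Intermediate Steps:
$S = 16$
$x{\left(k,t \right)} = -15$ ($x{\left(k,t \right)} = 1 - 16 = -15$)
$w{\left(O,F \right)} = 5 - O$
$h{\left(N \right)} = -54$ ($h{\left(N \right)} = \left(-3 - 15\right) 3 = \left(-18\right) 3 = -54$)
$\left(h{\left(w{\left(-13,-6 \right)} \right)} - 31697\right) - 26395 = \left(-54 - 31697\right) - 26395 = -31751 - 26395 = -58146$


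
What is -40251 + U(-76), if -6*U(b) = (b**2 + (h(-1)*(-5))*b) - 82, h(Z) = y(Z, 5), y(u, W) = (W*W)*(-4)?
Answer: -104600/3 ≈ -34867.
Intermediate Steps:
y(u, W) = -4*W**2 (y(u, W) = W**2*(-4) = -4*W**2)
h(Z) = -100 (h(Z) = -4*5**2 = -4*25 = -100)
U(b) = 41/3 - 250*b/3 - b**2/6 (U(b) = -((b**2 + (-100*(-5))*b) - 82)/6 = -((b**2 + 500*b) - 82)/6 = -(-82 + b**2 + 500*b)/6 = 41/3 - 250*b/3 - b**2/6)
-40251 + U(-76) = -40251 + (41/3 - 250/3*(-76) - 1/6*(-76)**2) = -40251 + (41/3 + 19000/3 - 1/6*5776) = -40251 + (41/3 + 19000/3 - 2888/3) = -40251 + 16153/3 = -104600/3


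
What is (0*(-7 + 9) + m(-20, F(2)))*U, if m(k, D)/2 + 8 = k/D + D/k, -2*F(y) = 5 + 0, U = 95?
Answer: 95/4 ≈ 23.750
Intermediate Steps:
F(y) = -5/2 (F(y) = -(5 + 0)/2 = -1/2*5 = -5/2)
m(k, D) = -16 + 2*D/k + 2*k/D (m(k, D) = -16 + 2*(k/D + D/k) = -16 + 2*(D/k + k/D) = -16 + (2*D/k + 2*k/D) = -16 + 2*D/k + 2*k/D)
(0*(-7 + 9) + m(-20, F(2)))*U = (0*(-7 + 9) + (-16 + 2*(-5/2)/(-20) + 2*(-20)/(-5/2)))*95 = (0*2 + (-16 + 2*(-5/2)*(-1/20) + 2*(-20)*(-2/5)))*95 = (0 + (-16 + 1/4 + 16))*95 = (0 + 1/4)*95 = (1/4)*95 = 95/4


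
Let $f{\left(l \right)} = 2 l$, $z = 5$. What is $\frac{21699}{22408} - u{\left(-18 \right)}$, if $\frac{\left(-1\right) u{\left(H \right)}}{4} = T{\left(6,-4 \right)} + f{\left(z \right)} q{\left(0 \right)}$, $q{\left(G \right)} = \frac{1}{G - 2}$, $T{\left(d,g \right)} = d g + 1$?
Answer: $- \frac{2487997}{22408} \approx -111.03$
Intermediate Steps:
$T{\left(d,g \right)} = 1 + d g$
$q{\left(G \right)} = \frac{1}{-2 + G}$
$u{\left(H \right)} = 112$ ($u{\left(H \right)} = - 4 \left(\left(1 + 6 \left(-4\right)\right) + \frac{2 \cdot 5}{-2 + 0}\right) = - 4 \left(\left(1 - 24\right) + \frac{10}{-2}\right) = - 4 \left(-23 + 10 \left(- \frac{1}{2}\right)\right) = - 4 \left(-23 - 5\right) = \left(-4\right) \left(-28\right) = 112$)
$\frac{21699}{22408} - u{\left(-18 \right)} = \frac{21699}{22408} - 112 = - \frac{2487997}{22408}$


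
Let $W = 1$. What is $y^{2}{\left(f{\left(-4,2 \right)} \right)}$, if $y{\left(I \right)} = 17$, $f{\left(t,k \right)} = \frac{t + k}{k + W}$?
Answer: $289$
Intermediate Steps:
$f{\left(t,k \right)} = \frac{k + t}{1 + k}$ ($f{\left(t,k \right)} = \frac{t + k}{k + 1} = \frac{k + t}{1 + k}$)
$y^{2}{\left(f{\left(-4,2 \right)} \right)} = 17^{2} = 289$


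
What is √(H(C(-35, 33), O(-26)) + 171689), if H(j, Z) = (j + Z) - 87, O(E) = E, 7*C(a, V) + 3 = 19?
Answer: 2*√2101834/7 ≈ 414.22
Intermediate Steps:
C(a, V) = 16/7 (C(a, V) = -3/7 + (⅐)*19 = -3/7 + 19/7 = 16/7)
H(j, Z) = -87 + Z + j (H(j, Z) = (Z + j) - 87 = -87 + Z + j)
√(H(C(-35, 33), O(-26)) + 171689) = √((-87 - 26 + 16/7) + 171689) = √(-775/7 + 171689) = √(1201048/7) = 2*√2101834/7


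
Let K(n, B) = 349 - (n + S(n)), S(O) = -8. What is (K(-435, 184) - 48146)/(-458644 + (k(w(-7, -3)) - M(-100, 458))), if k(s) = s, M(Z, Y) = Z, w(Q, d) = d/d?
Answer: 47354/458543 ≈ 0.10327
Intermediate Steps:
w(Q, d) = 1
K(n, B) = 357 - n (K(n, B) = 349 - (n - 8) = 349 - (-8 + n) = 349 + (8 - n) = 357 - n)
(K(-435, 184) - 48146)/(-458644 + (k(w(-7, -3)) - M(-100, 458))) = ((357 - 1*(-435)) - 48146)/(-458644 + (1 - 1*(-100))) = ((357 + 435) - 48146)/(-458644 + (1 + 100)) = (792 - 48146)/(-458644 + 101) = -47354/(-458543) = -47354*(-1/458543) = 47354/458543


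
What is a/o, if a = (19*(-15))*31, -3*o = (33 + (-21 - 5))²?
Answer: 26505/49 ≈ 540.92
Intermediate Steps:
o = -49/3 (o = -(33 + (-21 - 5))²/3 = -(33 - 26)²/3 = -⅓*7² = -⅓*49 = -49/3 ≈ -16.333)
a = -8835 (a = -285*31 = -8835)
a/o = -8835/(-49/3) = -8835*(-3/49) = 26505/49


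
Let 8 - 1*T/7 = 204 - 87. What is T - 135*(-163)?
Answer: 21242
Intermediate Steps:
T = -763 (T = 56 - 7*(204 - 87) = 56 - 7*117 = 56 - 819 = -763)
T - 135*(-163) = -763 - 135*(-163) = -763 + 22005 = 21242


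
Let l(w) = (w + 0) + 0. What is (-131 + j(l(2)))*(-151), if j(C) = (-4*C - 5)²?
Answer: -5738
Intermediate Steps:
l(w) = w (l(w) = w + 0 = w)
j(C) = (-5 - 4*C)²
(-131 + j(l(2)))*(-151) = (-131 + (5 + 4*2)²)*(-151) = (-131 + (5 + 8)²)*(-151) = (-131 + 13²)*(-151) = (-131 + 169)*(-151) = 38*(-151) = -5738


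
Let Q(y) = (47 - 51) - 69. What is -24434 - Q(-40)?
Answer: -24361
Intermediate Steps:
Q(y) = -73 (Q(y) = -4 - 69 = -73)
-24434 - Q(-40) = -24434 - 1*(-73) = -24434 + 73 = -24361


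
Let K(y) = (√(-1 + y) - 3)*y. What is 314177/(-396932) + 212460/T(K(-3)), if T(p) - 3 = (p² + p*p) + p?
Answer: 119210125287/329056628 + 655085*I/829 ≈ 362.28 + 790.21*I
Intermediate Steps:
K(y) = y*(-3 + √(-1 + y)) (K(y) = (-3 + √(-1 + y))*y = y*(-3 + √(-1 + y)))
T(p) = 3 + p + 2*p² (T(p) = 3 + ((p² + p*p) + p) = 3 + ((p² + p²) + p) = 3 + (2*p² + p) = 3 + (p + 2*p²) = 3 + p + 2*p²)
314177/(-396932) + 212460/T(K(-3)) = 314177/(-396932) + 212460/(3 - 3*(-3 + √(-1 - 3)) + 2*(-3*(-3 + √(-1 - 3)))²) = 314177*(-1/396932) + 212460/(3 - 3*(-3 + √(-4)) + 2*(-3*(-3 + √(-4)))²) = -314177/396932 + 212460/(3 - 3*(-3 + 2*I) + 2*(-3*(-3 + 2*I))²) = -314177/396932 + 212460/(3 + (9 - 6*I) + 2*(9 - 6*I)²) = -314177/396932 + 212460/(12 - 6*I + 2*(9 - 6*I)²)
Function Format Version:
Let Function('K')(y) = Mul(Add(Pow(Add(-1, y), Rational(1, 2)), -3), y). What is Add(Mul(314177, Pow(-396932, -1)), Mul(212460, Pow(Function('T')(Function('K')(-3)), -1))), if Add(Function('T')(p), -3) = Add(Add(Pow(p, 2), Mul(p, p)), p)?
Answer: Add(Rational(119210125287, 329056628), Mul(Rational(655085, 829), I)) ≈ Add(362.28, Mul(790.21, I))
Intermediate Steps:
Function('K')(y) = Mul(y, Add(-3, Pow(Add(-1, y), Rational(1, 2)))) (Function('K')(y) = Mul(Add(-3, Pow(Add(-1, y), Rational(1, 2))), y) = Mul(y, Add(-3, Pow(Add(-1, y), Rational(1, 2)))))
Function('T')(p) = Add(3, p, Mul(2, Pow(p, 2))) (Function('T')(p) = Add(3, Add(Add(Pow(p, 2), Mul(p, p)), p)) = Add(3, Add(Add(Pow(p, 2), Pow(p, 2)), p)) = Add(3, Add(Mul(2, Pow(p, 2)), p)) = Add(3, Add(p, Mul(2, Pow(p, 2)))) = Add(3, p, Mul(2, Pow(p, 2))))
Add(Mul(314177, Pow(-396932, -1)), Mul(212460, Pow(Function('T')(Function('K')(-3)), -1))) = Add(Mul(314177, Pow(-396932, -1)), Mul(212460, Pow(Add(3, Mul(-3, Add(-3, Pow(Add(-1, -3), Rational(1, 2)))), Mul(2, Pow(Mul(-3, Add(-3, Pow(Add(-1, -3), Rational(1, 2)))), 2))), -1))) = Add(Mul(314177, Rational(-1, 396932)), Mul(212460, Pow(Add(3, Mul(-3, Add(-3, Pow(-4, Rational(1, 2)))), Mul(2, Pow(Mul(-3, Add(-3, Pow(-4, Rational(1, 2)))), 2))), -1))) = Add(Rational(-314177, 396932), Mul(212460, Pow(Add(3, Mul(-3, Add(-3, Mul(2, I))), Mul(2, Pow(Mul(-3, Add(-3, Mul(2, I))), 2))), -1))) = Add(Rational(-314177, 396932), Mul(212460, Pow(Add(3, Add(9, Mul(-6, I)), Mul(2, Pow(Add(9, Mul(-6, I)), 2))), -1))) = Add(Rational(-314177, 396932), Mul(212460, Pow(Add(12, Mul(-6, I), Mul(2, Pow(Add(9, Mul(-6, I)), 2))), -1)))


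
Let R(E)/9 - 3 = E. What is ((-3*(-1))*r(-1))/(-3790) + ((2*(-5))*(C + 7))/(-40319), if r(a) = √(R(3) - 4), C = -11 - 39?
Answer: -430/40319 - 3*√2/758 ≈ -0.016262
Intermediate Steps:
C = -50
R(E) = 27 + 9*E
r(a) = 5*√2 (r(a) = √((27 + 9*3) - 4) = √((27 + 27) - 4) = √(54 - 4) = √50 = 5*√2)
((-3*(-1))*r(-1))/(-3790) + ((2*(-5))*(C + 7))/(-40319) = ((-3*(-1))*(5*√2))/(-3790) + ((2*(-5))*(-50 + 7))/(-40319) = (3*(5*√2))*(-1/3790) - 10*(-43)*(-1/40319) = (15*√2)*(-1/3790) + 430*(-1/40319) = -3*√2/758 - 430/40319 = -430/40319 - 3*√2/758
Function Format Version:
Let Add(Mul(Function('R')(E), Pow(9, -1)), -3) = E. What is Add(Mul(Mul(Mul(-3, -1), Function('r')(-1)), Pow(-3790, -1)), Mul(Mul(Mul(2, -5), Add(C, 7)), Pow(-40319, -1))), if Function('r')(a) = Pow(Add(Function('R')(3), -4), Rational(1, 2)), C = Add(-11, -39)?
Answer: Add(Rational(-430, 40319), Mul(Rational(-3, 758), Pow(2, Rational(1, 2)))) ≈ -0.016262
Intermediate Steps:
C = -50
Function('R')(E) = Add(27, Mul(9, E))
Function('r')(a) = Mul(5, Pow(2, Rational(1, 2))) (Function('r')(a) = Pow(Add(Add(27, Mul(9, 3)), -4), Rational(1, 2)) = Pow(Add(Add(27, 27), -4), Rational(1, 2)) = Pow(Add(54, -4), Rational(1, 2)) = Pow(50, Rational(1, 2)) = Mul(5, Pow(2, Rational(1, 2))))
Add(Mul(Mul(Mul(-3, -1), Function('r')(-1)), Pow(-3790, -1)), Mul(Mul(Mul(2, -5), Add(C, 7)), Pow(-40319, -1))) = Add(Mul(Mul(Mul(-3, -1), Mul(5, Pow(2, Rational(1, 2)))), Pow(-3790, -1)), Mul(Mul(Mul(2, -5), Add(-50, 7)), Pow(-40319, -1))) = Add(Mul(Mul(3, Mul(5, Pow(2, Rational(1, 2)))), Rational(-1, 3790)), Mul(Mul(-10, -43), Rational(-1, 40319))) = Add(Mul(Mul(15, Pow(2, Rational(1, 2))), Rational(-1, 3790)), Mul(430, Rational(-1, 40319))) = Add(Mul(Rational(-3, 758), Pow(2, Rational(1, 2))), Rational(-430, 40319)) = Add(Rational(-430, 40319), Mul(Rational(-3, 758), Pow(2, Rational(1, 2))))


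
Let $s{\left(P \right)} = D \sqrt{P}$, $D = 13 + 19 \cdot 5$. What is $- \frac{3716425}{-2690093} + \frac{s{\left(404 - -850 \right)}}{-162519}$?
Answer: $\frac{3716425}{2690093} - \frac{36 \sqrt{1254}}{54173} \approx 1.358$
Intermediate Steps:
$D = 108$ ($D = 13 + 95 = 108$)
$s{\left(P \right)} = 108 \sqrt{P}$
$- \frac{3716425}{-2690093} + \frac{s{\left(404 - -850 \right)}}{-162519} = - \frac{3716425}{-2690093} + \frac{108 \sqrt{404 - -850}}{-162519} = \left(-3716425\right) \left(- \frac{1}{2690093}\right) + 108 \sqrt{404 + 850} \left(- \frac{1}{162519}\right) = \frac{3716425}{2690093} + 108 \sqrt{1254} \left(- \frac{1}{162519}\right) = \frac{3716425}{2690093} - \frac{36 \sqrt{1254}}{54173}$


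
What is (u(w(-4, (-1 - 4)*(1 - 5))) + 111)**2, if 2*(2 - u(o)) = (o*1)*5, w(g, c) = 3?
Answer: 44521/4 ≈ 11130.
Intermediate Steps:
u(o) = 2 - 5*o/2 (u(o) = 2 - o*1*5/2 = 2 - o*5/2 = 2 - 5*o/2)
(u(w(-4, (-1 - 4)*(1 - 5))) + 111)**2 = ((2 - 5/2*3) + 111)**2 = ((2 - 15/2) + 111)**2 = (-11/2 + 111)**2 = (211/2)**2 = 44521/4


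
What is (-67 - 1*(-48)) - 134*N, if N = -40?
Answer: 5341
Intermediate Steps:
(-67 - 1*(-48)) - 134*N = (-67 - 1*(-48)) - 134*(-40) = (-67 + 48) + 5360 = -19 + 5360 = 5341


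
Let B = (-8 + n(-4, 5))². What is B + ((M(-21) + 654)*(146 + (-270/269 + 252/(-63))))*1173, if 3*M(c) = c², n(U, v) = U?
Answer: 35636163480/269 ≈ 1.3248e+8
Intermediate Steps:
M(c) = c²/3
B = 144 (B = (-8 - 4)² = (-12)² = 144)
B + ((M(-21) + 654)*(146 + (-270/269 + 252/(-63))))*1173 = 144 + (((⅓)*(-21)² + 654)*(146 + (-270/269 + 252/(-63))))*1173 = 144 + (((⅓)*441 + 654)*(146 + (-270*1/269 + 252*(-1/63))))*1173 = 144 + ((147 + 654)*(146 + (-270/269 - 4)))*1173 = 144 + (801*(146 - 1346/269))*1173 = 144 + (801*(37928/269))*1173 = 144 + (30380328/269)*1173 = 144 + 35636124744/269 = 35636163480/269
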